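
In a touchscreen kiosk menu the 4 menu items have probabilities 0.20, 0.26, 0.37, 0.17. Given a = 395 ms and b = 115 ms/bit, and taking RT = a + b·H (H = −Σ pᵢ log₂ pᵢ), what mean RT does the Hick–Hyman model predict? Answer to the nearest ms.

618 ms

Entropy contributions −pᵢ log₂ pᵢ: 0.4644, 0.5053, 0.5307, 0.4346; sum H = 1.9350 bits.
RT = a + bH = 395 + 115·1.9350 = 617.52 ms.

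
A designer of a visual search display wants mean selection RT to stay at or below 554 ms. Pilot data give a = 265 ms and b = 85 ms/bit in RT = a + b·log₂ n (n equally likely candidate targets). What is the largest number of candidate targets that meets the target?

10

Information budget: (554 − 265)/85 = 3.4000 bits, so n ≤ 2^3.4000 = 10.556 → at most 10.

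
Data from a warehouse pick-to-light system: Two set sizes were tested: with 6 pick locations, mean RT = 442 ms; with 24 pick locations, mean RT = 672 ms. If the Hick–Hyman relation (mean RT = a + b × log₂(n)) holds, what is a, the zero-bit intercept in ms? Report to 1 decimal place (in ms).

The slope on a log₂ axis is (672 − 442) / (4.5850 − 2.5850) = 115.000 ms/bit.
Intercept: a = 442 − 115.000·log₂(6) = 144.729 ms.

144.7 ms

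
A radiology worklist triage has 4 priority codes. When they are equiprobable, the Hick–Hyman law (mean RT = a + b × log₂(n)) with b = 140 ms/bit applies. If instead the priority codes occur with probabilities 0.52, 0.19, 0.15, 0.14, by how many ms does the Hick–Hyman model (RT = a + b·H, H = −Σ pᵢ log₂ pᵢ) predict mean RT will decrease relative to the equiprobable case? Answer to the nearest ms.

The RT saving is b·ΔH. Equiprobable H₀ = log₂(4) = 2.0000 bits; with the given probabilities H = 1.7535 bits.
b·(H₀ − H) = 140 × (2.0000 − 1.7535) = 34.52 ms.

35 ms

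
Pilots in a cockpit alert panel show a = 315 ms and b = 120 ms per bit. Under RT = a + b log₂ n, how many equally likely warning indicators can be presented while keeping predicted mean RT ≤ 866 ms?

Set 315 + 120·log₂ n ≤ 866 → log₂ n ≤ (866 − 315)/120 = 4.5917.
So n ≤ 2^4.5917 = 24.112; the largest integer n is 24.

24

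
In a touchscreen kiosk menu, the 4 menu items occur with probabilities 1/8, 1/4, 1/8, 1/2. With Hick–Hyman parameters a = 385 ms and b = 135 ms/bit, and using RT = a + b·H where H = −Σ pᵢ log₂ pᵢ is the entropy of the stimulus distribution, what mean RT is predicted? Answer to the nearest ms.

621 ms

Each term −pᵢ log₂ pᵢ: 0.125·3 + 0.25·2 + 0.125·3 + 0.5·1; summed, H = 1.750 bits.
Mean RT = a + bH = 385 + 135·1.750 = 621.25 ms.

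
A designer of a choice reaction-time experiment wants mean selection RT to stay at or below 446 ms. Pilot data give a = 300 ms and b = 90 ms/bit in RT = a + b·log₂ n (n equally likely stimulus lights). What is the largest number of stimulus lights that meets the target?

3

Set 300 + 90·log₂ n ≤ 446 → log₂ n ≤ (446 − 300)/90 = 1.6222.
So n ≤ 2^1.6222 = 3.078; the largest integer n is 3.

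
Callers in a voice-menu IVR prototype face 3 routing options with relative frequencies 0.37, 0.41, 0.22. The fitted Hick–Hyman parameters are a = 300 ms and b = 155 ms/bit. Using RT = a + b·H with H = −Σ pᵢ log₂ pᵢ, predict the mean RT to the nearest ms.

538 ms

H = 0.37·log₂(1/0.37) + 0.41·log₂(1/0.41) + 0.22·log₂(1/0.22) = 1.5387 bits.
RT = 300 + 155 × 1.5387 = 538.50 ms.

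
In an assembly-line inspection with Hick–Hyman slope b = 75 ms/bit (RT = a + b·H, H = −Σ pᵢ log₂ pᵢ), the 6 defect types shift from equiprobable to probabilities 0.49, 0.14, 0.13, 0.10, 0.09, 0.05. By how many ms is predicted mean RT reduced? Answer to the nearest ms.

33 ms

Equiprobable entropy H₀ = log₂ 6 = 2.5850 bits.
Skewed entropy H = −Σ pᵢ log₂ pᵢ = 2.1450 bits.
ΔRT = b·(H₀ − H) = 75 × 0.4400 = 33.00 ms.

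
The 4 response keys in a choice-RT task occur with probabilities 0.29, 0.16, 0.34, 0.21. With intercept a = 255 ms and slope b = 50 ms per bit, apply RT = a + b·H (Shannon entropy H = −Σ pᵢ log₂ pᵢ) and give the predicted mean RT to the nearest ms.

Entropy contributions −pᵢ log₂ pᵢ: 0.5179, 0.4230, 0.5292, 0.4728; sum H = 1.9429 bits.
RT = a + bH = 255 + 50·1.9429 = 352.15 ms.

352 ms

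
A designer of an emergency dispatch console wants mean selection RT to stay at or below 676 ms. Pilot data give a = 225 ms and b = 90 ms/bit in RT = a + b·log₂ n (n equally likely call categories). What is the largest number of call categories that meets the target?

90·log₂ n ≤ 676 − 225 = 451, giving log₂ n ≤ 5.0111 and n ≤ 32.247. The largest whole number is 32.

32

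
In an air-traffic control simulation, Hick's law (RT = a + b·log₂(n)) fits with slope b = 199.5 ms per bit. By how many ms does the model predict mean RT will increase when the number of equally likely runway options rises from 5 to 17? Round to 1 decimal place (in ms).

Only the slope matters, since a is common to both: ΔRT = b·log₂(n₂/n₁).
log₂(17) − log₂(5) = 4.0875 − 2.3219 = 1.7655.
ΔRT = 199.5 × 1.7655 = 352.224 ms.

352.2 ms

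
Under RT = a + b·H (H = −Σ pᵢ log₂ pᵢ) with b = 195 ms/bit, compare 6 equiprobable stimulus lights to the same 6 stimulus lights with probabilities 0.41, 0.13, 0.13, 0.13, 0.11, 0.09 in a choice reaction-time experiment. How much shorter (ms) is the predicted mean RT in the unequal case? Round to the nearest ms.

48 ms

The RT saving is b·ΔH. Equiprobable H₀ = log₂(6) = 2.5850 bits; with the given probabilities H = 2.3383 bits.
b·(H₀ − H) = 195 × (2.5850 − 2.3383) = 48.11 ms.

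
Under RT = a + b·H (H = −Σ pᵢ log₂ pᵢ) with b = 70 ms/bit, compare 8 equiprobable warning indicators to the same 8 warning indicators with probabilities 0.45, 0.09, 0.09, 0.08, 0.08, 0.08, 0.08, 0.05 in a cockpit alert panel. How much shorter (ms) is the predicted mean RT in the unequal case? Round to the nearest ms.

33 ms

Equiprobable entropy H₀ = log₂ 8 = 3.0000 bits.
Skewed entropy H = −Σ pᵢ log₂ pᵢ = 2.5258 bits.
ΔRT = b·(H₀ − H) = 70 × 0.4742 = 33.19 ms.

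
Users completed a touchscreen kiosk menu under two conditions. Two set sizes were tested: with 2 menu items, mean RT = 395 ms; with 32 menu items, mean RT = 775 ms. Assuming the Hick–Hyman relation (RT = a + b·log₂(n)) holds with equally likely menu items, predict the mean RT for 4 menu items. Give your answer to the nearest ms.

490 ms

With log₂ n on the abscissa the relation is linear; from the two conditions:
  b = (775 − 395) / (log₂ 32 − log₂ 2) = 380 / (5 − 1) = 95 ms/bit
  a = 395 − 95 × 1 = 300 ms
Then RT(4) = 300 + 95 × log₂ 4 = 300 + 95 × 2 ≈ 490.000 ms.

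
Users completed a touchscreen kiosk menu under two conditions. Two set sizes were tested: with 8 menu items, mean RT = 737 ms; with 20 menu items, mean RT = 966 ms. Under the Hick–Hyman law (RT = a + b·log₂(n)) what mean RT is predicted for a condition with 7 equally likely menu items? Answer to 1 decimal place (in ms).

RT is linear in log₂ n, so two points fix the line:
  b = (966 − 737) / (log₂ 20 − log₂ 8) = 229 / (4.3219 − 3) = 173.232 ms/bit
  a = 737 − 173.232 × 3 = 217.305 ms
Then RT(7) = 217.305 + 173.232 × log₂ 7 = 217.305 + 173.232 × 2.8074 ≈ 703.628 ms.

703.6 ms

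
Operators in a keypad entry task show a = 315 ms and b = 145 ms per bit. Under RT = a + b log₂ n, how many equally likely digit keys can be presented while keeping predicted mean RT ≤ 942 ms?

20

Set 315 + 145·log₂ n ≤ 942 → log₂ n ≤ (942 − 315)/145 = 4.3241.
So n ≤ 2^4.3241 = 20.031; the largest integer n is 20.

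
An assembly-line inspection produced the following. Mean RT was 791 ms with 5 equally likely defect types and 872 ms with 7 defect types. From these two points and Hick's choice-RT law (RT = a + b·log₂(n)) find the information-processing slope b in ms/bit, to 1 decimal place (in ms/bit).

166.9 ms/bit

The slope on a log₂ axis is (872 − 791) / (2.8074 − 2.3219) = 166.863 ms/bit.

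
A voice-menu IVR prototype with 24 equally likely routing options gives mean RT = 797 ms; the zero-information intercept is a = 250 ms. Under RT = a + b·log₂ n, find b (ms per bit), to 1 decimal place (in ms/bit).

log₂(24) = 4.5850 bits.
b = (RT − a)/log₂ n = (797 − 250) / 4.5850 = 119.303 ms/bit.

119.3 ms/bit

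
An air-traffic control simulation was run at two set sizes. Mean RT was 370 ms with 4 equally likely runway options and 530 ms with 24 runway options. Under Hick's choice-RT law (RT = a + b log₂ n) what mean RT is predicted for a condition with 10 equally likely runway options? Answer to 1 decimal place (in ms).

Solve the two-equation system in a and b:
  b = (530 − 370) / (log₂ 24 − log₂ 4) = 160 / (4.5850 − 2) = 61.896 ms/bit
  a = 370 − 61.896 × 2 = 246.207 ms
Then RT(10) = 246.207 + 61.896 × log₂ 10 = 246.207 + 61.896 × 3.3219 ≈ 451.823 ms.

451.8 ms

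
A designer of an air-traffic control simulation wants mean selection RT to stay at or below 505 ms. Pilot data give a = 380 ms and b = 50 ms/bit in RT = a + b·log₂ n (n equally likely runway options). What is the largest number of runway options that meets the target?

5

50·log₂ n ≤ 505 − 380 = 125, giving log₂ n ≤ 2.5000 and n ≤ 5.657. The largest whole number is 5.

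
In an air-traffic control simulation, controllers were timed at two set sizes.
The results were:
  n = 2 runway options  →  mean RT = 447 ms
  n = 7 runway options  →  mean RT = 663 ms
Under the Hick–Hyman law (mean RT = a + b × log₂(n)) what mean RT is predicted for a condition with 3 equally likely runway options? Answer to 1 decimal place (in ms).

Solve the two-equation system in a and b:
  b = (663 − 447) / (log₂ 7 − log₂ 2) = 216 / (2.8074 − 1) = 119.512 ms/bit
  a = 447 − 119.512 × 1 = 327.488 ms
Then RT(3) = 327.488 + 119.512 × log₂ 3 = 327.488 + 119.512 × 1.5850 ≈ 516.910 ms.

516.9 ms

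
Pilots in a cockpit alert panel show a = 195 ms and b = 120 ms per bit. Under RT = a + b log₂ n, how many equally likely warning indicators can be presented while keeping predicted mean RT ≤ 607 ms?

10

Set 195 + 120·log₂ n ≤ 607 → log₂ n ≤ (607 − 195)/120 = 3.4333.
So n ≤ 2^3.4333 = 10.803; the largest integer n is 10.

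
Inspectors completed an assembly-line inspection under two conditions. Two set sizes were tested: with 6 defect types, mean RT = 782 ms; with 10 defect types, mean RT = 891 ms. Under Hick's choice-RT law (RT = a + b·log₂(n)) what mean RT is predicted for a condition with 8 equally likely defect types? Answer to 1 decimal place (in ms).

843.4 ms

With log₂ n on the abscissa the relation is linear; from the two conditions:
  b = (891 − 782) / (log₂ 10 − log₂ 6) = 109 / (3.3219 − 2.5850) = 147.904 ms/bit
  a = 782 − 147.904 × 2.5850 = 399.674 ms
Then RT(8) = 399.674 + 147.904 × log₂ 8 = 399.674 + 147.904 × 3 ≈ 843.386 ms.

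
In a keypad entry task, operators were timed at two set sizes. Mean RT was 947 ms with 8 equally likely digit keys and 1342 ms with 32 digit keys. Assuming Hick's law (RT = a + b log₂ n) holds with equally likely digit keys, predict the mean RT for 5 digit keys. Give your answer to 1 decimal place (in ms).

813.1 ms

Solve the two-equation system in a and b:
  b = (1342 − 947) / (log₂ 32 − log₂ 8) = 395 / (5 − 3) = 197.500 ms/bit
  a = 947 − 197.500 × 3 = 354.500 ms
Then RT(5) = 354.500 + 197.500 × log₂ 5 = 354.500 + 197.500 × 2.3219 ≈ 813.081 ms.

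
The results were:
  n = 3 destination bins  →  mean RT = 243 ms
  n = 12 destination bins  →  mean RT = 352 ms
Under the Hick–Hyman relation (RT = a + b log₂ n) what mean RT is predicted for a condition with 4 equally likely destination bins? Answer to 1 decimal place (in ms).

265.6 ms

RT is linear in log₂ n, so two points fix the line:
  b = (352 − 243) / (log₂ 12 − log₂ 3) = 109 / (3.5850 − 1.5850) = 54.500 ms/bit
  a = 243 − 54.500 × 1.5850 = 156.620 ms
Then RT(4) = 156.620 + 54.500 × log₂ 4 = 156.620 + 54.500 × 2 ≈ 265.620 ms.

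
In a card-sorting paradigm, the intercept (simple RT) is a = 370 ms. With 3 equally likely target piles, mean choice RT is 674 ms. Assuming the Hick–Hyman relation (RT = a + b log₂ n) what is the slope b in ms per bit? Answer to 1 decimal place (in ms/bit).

191.8 ms/bit

b = (674 − 370) / log₂(3) = 304 / 1.5850 = 191.803 ms/bit.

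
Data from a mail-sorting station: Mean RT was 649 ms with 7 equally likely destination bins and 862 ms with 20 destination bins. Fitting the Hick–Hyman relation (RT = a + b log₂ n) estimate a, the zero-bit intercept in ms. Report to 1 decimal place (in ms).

The slope on a log₂ axis is (862 − 649) / (4.3219 − 2.8074) = 140.634 ms/bit.
Intercept: a = 649 − 140.634·log₂(7) = 254.191 ms.

254.2 ms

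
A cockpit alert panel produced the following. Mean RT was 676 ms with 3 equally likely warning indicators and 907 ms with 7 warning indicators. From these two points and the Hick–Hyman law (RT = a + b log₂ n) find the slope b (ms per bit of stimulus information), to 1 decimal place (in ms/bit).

189.0 ms/bit

b = (RT₂ − RT₁)/(log₂ n₂ − log₂ n₁) = (907 − 676)/(2.8074 − 1.5850) = 188.974 ms/bit.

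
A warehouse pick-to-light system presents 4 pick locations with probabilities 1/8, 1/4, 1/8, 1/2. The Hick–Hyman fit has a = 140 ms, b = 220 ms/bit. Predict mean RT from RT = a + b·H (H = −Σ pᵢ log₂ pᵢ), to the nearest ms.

Each term −pᵢ log₂ pᵢ: 0.125·3 + 0.25·2 + 0.125·3 + 0.5·1; summed, H = 1.750 bits.
Mean RT = a + bH = 140 + 220·1.750 = 525.00 ms.

525 ms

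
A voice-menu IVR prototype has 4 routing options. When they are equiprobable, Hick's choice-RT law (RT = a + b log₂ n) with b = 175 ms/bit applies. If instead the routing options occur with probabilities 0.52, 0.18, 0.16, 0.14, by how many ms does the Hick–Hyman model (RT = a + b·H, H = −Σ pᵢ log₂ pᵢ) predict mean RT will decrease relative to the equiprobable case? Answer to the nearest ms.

Equiprobable entropy H₀ = log₂ 4 = 2.0000 bits.
Skewed entropy H = −Σ pᵢ log₂ pᵢ = 1.7560 bits.
ΔRT = b·(H₀ − H) = 175 × 0.2440 = 42.70 ms.

43 ms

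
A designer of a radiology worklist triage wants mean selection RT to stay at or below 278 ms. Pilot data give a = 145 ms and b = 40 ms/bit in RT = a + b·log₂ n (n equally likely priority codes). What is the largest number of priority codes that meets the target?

10

40·log₂ n ≤ 278 − 145 = 133, giving log₂ n ≤ 3.3250 and n ≤ 10.021. The largest whole number is 10.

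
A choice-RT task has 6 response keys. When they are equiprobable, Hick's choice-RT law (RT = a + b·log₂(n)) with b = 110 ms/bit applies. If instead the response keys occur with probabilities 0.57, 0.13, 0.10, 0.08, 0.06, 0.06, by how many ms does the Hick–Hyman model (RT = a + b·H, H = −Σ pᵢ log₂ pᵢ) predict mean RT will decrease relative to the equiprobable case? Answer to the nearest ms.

69 ms

Equiprobable entropy H₀ = log₂ 6 = 2.5850 bits.
Skewed entropy H = −Σ pᵢ log₂ pᵢ = 1.9557 bits.
ΔRT = b·(H₀ − H) = 110 × 0.6293 = 69.22 ms.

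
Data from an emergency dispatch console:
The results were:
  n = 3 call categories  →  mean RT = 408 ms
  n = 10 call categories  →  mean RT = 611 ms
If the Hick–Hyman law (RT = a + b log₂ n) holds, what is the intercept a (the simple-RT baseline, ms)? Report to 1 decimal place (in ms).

222.8 ms

The slope on a log₂ axis is (611 − 408) / (3.3219 − 1.5850) = 116.870 ms/bit.
a = RT₁ − b·log₂ n₁ = 408 − 116.870 × 1.5850 = 222.765 ms.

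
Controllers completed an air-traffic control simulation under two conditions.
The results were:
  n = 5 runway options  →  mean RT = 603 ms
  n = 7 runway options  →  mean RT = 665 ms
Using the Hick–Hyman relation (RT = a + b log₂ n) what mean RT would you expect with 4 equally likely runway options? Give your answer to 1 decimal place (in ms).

Fit slope and intercept:
  b = (665 − 603) / (log₂ 7 − log₂ 5) = 62 / (2.8074 − 2.3219) = 127.723 ms/bit
  a = 603 − 127.723 × 2.3219 = 306.437 ms
Then RT(4) = 306.437 + 127.723 × log₂ 4 = 306.437 + 127.723 × 2 ≈ 561.882 ms.

561.9 ms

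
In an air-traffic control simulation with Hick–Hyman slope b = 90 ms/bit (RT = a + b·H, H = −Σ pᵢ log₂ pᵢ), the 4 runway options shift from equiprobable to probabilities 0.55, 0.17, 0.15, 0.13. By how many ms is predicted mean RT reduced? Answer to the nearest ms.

27 ms

Equiprobable entropy H₀ = log₂ 4 = 2.0000 bits.
Skewed entropy H = −Σ pᵢ log₂ pᵢ = 1.7021 bits.
ΔRT = b·(H₀ − H) = 90 × 0.2979 = 26.81 ms.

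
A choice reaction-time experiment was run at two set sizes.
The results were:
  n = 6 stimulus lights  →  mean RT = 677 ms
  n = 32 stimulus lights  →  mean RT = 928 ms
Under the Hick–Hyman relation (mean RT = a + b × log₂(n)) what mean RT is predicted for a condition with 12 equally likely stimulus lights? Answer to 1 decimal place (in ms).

780.9 ms

RT is linear in log₂ n, so two points fix the line:
  b = (928 − 677) / (log₂ 32 − log₂ 6) = 251 / (5 − 2.5850) = 103.932 ms/bit
  a = 677 − 103.932 × 2.5850 = 408.339 ms
Then RT(12) = 408.339 + 103.932 × log₂ 12 = 408.339 + 103.932 × 3.5850 ≈ 780.932 ms.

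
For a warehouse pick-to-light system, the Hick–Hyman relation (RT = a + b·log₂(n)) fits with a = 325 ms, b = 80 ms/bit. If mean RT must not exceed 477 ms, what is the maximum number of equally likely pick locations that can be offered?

Set 325 + 80·log₂ n ≤ 477 → log₂ n ≤ (477 − 325)/80 = 1.9000.
So n ≤ 2^1.9000 = 3.732; the largest integer n is 3.

3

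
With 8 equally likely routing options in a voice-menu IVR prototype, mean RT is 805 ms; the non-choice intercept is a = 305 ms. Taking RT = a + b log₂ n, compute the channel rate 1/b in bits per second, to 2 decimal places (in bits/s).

6.00 bits/s

b = (805 − 305)/log₂ 8 = 500/3 = 166.667 ms per bit = 0.16667 s/bit; the reciprocal is 6.000 bits/s.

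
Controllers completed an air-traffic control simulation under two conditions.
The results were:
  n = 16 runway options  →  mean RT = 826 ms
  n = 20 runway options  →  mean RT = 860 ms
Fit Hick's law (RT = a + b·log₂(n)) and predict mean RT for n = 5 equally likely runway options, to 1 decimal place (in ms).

648.8 ms

Solve the two-equation system in a and b:
  b = (860 − 826) / (log₂ 20 − log₂ 16) = 34 / (4.3219 − 4) = 105.614 ms/bit
  a = 826 − 105.614 × 4 = 403.545 ms
Then RT(5) = 403.545 + 105.614 × log₂ 5 = 403.545 + 105.614 × 2.3219 ≈ 648.773 ms.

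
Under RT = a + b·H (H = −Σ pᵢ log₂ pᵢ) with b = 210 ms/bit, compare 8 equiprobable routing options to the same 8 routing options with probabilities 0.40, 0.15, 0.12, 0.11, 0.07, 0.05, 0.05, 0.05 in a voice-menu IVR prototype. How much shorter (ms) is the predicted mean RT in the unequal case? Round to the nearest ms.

90 ms

Equiprobable entropy H₀ = log₂ 8 = 3.0000 bits.
Skewed entropy H = −Σ pᵢ log₂ pᵢ = 2.5735 bits.
ΔRT = b·(H₀ − H) = 210 × 0.4265 = 89.56 ms.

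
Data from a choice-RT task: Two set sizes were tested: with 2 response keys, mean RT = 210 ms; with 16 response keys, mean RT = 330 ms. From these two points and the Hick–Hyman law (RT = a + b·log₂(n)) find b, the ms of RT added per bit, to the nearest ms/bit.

The slope on a log₂ axis is (330 − 210) / (4 − 1) = 40 ms/bit.

40 ms/bit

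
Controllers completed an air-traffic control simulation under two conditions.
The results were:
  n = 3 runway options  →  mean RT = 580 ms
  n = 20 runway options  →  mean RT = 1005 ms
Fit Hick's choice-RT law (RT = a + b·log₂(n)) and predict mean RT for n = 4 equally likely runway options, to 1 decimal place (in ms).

Fit slope and intercept:
  b = (1005 − 580) / (log₂ 20 − log₂ 3) = 425 / (4.3219 − 1.5850) = 155.281 ms/bit
  a = 580 − 155.281 × 1.5850 = 333.885 ms
Then RT(4) = 333.885 + 155.281 × log₂ 4 = 333.885 + 155.281 × 2 ≈ 644.448 ms.

644.4 ms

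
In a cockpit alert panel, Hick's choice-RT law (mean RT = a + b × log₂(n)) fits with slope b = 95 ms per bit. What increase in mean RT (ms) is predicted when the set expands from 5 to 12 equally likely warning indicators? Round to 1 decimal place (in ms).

ΔRT = (a + b log₂ n₂) − (a + b log₂ n₁) = b·(log₂ n₂ − log₂ n₁).
log₂(12) − log₂(5) = 3.5850 − 2.3219 = 1.2630.
ΔRT = 95 × 1.2630 = 119.988 ms.

120.0 ms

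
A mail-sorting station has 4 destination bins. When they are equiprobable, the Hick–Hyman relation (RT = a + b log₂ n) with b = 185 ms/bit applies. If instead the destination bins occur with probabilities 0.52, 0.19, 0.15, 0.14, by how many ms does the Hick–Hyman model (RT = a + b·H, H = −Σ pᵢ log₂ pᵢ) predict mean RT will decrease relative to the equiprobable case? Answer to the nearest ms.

46 ms

The RT saving is b·ΔH. Equiprobable H₀ = log₂(4) = 2.0000 bits; with the given probabilities H = 1.7535 bits.
b·(H₀ − H) = 185 × (2.0000 − 1.7535) = 45.61 ms.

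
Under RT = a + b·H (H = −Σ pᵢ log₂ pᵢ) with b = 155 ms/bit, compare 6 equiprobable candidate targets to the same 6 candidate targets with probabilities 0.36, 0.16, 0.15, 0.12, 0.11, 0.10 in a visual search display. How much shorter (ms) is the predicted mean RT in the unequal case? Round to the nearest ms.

The RT saving is b·ΔH. Equiprobable H₀ = log₂(6) = 2.5850 bits; with the given probabilities H = 2.4137 bits.
b·(H₀ − H) = 155 × (2.5850 − 2.4137) = 26.54 ms.

27 ms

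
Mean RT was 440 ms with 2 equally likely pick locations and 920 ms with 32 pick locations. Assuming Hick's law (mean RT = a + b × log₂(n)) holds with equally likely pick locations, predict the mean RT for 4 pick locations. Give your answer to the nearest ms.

Solve the two-equation system in a and b:
  b = (920 − 440) / (log₂ 32 − log₂ 2) = 480 / (5 − 1) = 120 ms/bit
  a = 440 − 120 × 1 = 320 ms
Then RT(4) = 320 + 120 × log₂ 4 = 320 + 120 × 2 ≈ 560.000 ms.

560 ms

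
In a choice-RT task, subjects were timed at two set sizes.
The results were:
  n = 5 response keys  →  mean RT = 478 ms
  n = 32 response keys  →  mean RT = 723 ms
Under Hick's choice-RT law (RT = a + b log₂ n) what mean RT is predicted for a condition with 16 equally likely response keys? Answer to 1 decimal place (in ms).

Fit slope and intercept:
  b = (723 − 478) / (log₂ 32 − log₂ 5) = 245 / (5 − 2.3219) = 91.484 ms/bit
  a = 478 − 91.484 × 2.3219 = 265.581 ms
Then RT(16) = 265.581 + 91.484 × log₂ 16 = 265.581 + 91.484 × 4 ≈ 631.516 ms.

631.5 ms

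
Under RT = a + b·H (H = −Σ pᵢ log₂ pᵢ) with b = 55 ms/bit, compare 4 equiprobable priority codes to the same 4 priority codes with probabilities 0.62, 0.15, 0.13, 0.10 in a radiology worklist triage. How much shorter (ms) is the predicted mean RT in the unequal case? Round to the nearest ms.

Equiprobable entropy H₀ = log₂ 4 = 2.0000 bits.
Skewed entropy H = −Σ pᵢ log₂ pᵢ = 1.5530 bits.
ΔRT = b·(H₀ − H) = 55 × 0.4470 = 24.59 ms.

25 ms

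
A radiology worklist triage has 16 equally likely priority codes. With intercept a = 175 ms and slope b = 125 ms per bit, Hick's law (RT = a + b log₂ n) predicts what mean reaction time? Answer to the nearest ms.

log₂(16) = 4 bits, so RT = 175 + 125 × 4 ≈ 675.000 ms.

675 ms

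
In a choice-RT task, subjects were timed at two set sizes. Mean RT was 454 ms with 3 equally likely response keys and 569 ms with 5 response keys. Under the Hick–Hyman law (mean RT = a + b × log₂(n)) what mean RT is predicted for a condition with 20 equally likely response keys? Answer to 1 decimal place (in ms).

881.1 ms

Solve the two-equation system in a and b:
  b = (569 − 454) / (log₂ 5 − log₂ 3) = 115 / (2.3219 − 1.5850) = 156.045 ms/bit
  a = 454 − 156.045 × 1.5850 = 206.674 ms
Then RT(20) = 206.674 + 156.045 × log₂ 20 = 206.674 + 156.045 × 4.3219 ≈ 881.091 ms.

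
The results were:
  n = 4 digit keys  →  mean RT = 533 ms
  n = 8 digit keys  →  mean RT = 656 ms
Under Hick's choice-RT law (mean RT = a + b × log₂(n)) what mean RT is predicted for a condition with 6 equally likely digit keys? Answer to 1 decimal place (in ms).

Fit slope and intercept:
  b = (656 − 533) / (log₂ 8 − log₂ 4) = 123 / (3 − 2) = 123.000 ms/bit
  a = 533 − 123.000 × 2 = 287.000 ms
Then RT(6) = 287.000 + 123.000 × log₂ 6 = 287.000 + 123.000 × 2.5850 ≈ 604.950 ms.

605.0 ms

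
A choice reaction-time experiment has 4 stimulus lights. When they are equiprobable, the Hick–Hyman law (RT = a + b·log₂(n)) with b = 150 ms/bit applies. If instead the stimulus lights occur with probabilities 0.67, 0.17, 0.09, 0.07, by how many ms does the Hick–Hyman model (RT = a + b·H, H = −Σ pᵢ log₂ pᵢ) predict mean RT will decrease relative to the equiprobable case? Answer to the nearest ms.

90 ms

Equiprobable entropy H₀ = log₂ 4 = 2.0000 bits.
Skewed entropy H = −Σ pᵢ log₂ pᵢ = 1.4029 bits.
ΔRT = b·(H₀ − H) = 150 × 0.5971 = 89.57 ms.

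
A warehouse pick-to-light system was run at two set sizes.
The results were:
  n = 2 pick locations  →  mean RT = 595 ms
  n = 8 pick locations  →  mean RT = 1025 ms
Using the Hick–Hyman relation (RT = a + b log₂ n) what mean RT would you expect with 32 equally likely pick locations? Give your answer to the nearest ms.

1455 ms

Fit slope and intercept:
  b = (1025 − 595) / (log₂ 8 − log₂ 2) = 430 / (3 − 1) = 215 ms/bit
  a = 595 − 215 × 1 = 380 ms
Then RT(32) = 380 + 215 × log₂ 32 = 380 + 215 × 5 ≈ 1455.000 ms.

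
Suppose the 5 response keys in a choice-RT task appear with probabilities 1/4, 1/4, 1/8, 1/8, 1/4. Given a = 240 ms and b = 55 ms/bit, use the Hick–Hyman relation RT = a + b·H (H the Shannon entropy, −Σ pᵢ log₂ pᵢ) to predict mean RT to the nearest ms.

H = −Σ pᵢ log₂ pᵢ = 0.25·2 + 0.25·2 + 0.125·3 + 0.125·3 + 0.25·2 = 2.250 bits.
RT = 240 + 55 × 2.250 = 363.75 ms.

364 ms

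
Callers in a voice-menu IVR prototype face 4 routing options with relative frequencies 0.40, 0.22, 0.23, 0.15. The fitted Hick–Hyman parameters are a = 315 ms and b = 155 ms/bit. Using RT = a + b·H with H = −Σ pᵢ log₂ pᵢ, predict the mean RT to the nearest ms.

Entropy contributions −pᵢ log₂ pᵢ: 0.5288, 0.4806, 0.4877, 0.4105; sum H = 1.9076 bits.
RT = a + bH = 315 + 155·1.9076 = 610.67 ms.

611 ms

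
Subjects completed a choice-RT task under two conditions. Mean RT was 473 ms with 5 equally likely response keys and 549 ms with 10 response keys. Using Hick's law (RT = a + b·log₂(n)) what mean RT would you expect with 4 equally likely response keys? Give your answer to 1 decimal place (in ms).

448.5 ms

With log₂ n on the abscissa the relation is linear; from the two conditions:
  b = (549 − 473) / (log₂ 10 − log₂ 5) = 76 / (3.3219 − 2.3219) = 76.000 ms/bit
  a = 473 − 76.000 × 2.3219 = 296.533 ms
Then RT(4) = 296.533 + 76.000 × log₂ 4 = 296.533 + 76.000 × 2 ≈ 448.533 ms.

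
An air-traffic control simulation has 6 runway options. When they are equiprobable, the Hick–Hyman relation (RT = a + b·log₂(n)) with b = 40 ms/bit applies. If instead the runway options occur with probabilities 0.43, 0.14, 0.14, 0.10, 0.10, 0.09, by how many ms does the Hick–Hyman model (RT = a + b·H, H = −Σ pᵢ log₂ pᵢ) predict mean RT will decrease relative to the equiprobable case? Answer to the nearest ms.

The RT saving is b·ΔH. Equiprobable H₀ = log₂(6) = 2.5850 bits; with the given probabilities H = 2.2948 bits.
b·(H₀ − H) = 40 × (2.5850 − 2.2948) = 11.61 ms.

12 ms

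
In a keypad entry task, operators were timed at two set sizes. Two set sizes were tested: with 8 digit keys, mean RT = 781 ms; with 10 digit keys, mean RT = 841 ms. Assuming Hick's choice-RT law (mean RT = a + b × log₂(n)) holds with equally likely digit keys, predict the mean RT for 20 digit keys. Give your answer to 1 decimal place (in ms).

Fit slope and intercept:
  b = (841 − 781) / (log₂ 10 − log₂ 8) = 60 / (3.3219 − 3) = 186.377 ms/bit
  a = 781 − 186.377 × 3 = 221.869 ms
Then RT(20) = 221.869 + 186.377 × log₂ 20 = 221.869 + 186.377 × 4.3219 ≈ 1027.377 ms.

1027.4 ms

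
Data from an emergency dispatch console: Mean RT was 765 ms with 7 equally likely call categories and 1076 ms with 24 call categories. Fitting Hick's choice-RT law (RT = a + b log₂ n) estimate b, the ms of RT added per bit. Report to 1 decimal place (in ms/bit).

Slope: b = (1076 − 765) / (log₂ 24 − log₂ 7) = 311/1.7776 = 174.954 ms/bit.

175.0 ms/bit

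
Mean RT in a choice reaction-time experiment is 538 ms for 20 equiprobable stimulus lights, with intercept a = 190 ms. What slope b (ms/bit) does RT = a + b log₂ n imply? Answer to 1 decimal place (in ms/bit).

log₂(20) = 4.3219 bits.
b = (RT − a)/log₂ n = (538 − 190) / 4.3219 = 80.520 ms/bit.

80.5 ms/bit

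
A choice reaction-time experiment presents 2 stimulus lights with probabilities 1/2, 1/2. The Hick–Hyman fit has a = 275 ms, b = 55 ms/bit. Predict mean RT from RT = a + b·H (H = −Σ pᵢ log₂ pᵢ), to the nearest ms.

Each term −pᵢ log₂ pᵢ: 0.5·1 + 0.5·1; summed, H = 1.000 bits.
Mean RT = a + bH = 275 + 55·1.000 = 330.00 ms.

330 ms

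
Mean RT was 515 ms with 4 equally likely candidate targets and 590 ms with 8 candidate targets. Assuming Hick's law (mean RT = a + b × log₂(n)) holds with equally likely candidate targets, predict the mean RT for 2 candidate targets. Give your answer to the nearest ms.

440 ms

RT is linear in log₂ n, so two points fix the line:
  b = (590 − 515) / (log₂ 8 − log₂ 4) = 75 / (3 − 2) = 75 ms/bit
  a = 515 − 75 × 2 = 365 ms
Then RT(2) = 365 + 75 × log₂ 2 = 365 + 75 × 1 ≈ 440.000 ms.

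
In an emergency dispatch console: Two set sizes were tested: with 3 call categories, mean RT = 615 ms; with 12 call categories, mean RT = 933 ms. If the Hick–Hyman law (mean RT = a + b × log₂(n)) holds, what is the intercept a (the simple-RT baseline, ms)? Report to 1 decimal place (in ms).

The slope on a log₂ axis is (933 − 615) / (3.5850 − 1.5850) = 159.000 ms/bit.
a = RT₁ − b·log₂ n₁ = 615 − 159.000 × 1.5850 = 362.991 ms.

363.0 ms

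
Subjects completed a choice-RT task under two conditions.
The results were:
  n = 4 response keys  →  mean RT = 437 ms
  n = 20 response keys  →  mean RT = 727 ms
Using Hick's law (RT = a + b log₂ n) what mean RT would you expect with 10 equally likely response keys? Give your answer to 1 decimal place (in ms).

Solve the two-equation system in a and b:
  b = (727 − 437) / (log₂ 20 − log₂ 4) = 290 / (4.3219 − 2) = 124.896 ms/bit
  a = 437 − 124.896 × 2 = 187.208 ms
Then RT(10) = 187.208 + 124.896 × log₂ 10 = 187.208 + 124.896 × 3.3219 ≈ 602.104 ms.

602.1 ms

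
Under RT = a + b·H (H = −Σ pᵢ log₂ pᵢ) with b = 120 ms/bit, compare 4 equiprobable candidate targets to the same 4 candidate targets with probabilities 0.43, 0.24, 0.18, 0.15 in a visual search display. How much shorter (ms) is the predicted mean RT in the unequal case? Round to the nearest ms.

15 ms

The RT saving is b·ΔH. Equiprobable H₀ = log₂(4) = 2.0000 bits; with the given probabilities H = 1.8736 bits.
b·(H₀ − H) = 120 × (2.0000 − 1.8736) = 15.17 ms.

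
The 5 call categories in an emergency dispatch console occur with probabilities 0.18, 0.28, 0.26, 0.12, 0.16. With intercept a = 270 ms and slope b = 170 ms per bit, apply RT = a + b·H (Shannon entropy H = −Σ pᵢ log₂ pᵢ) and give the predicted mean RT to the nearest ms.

653 ms

Entropy contributions −pᵢ log₂ pᵢ: 0.4453, 0.5142, 0.5053, 0.3671, 0.4230; sum H = 2.2549 bits.
RT = a + bH = 270 + 170·2.2549 = 653.33 ms.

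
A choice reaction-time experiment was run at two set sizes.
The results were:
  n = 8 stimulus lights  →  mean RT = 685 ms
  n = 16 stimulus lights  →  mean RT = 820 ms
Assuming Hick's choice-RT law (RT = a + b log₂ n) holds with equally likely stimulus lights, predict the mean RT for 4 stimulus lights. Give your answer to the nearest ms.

Solve the two-equation system in a and b:
  b = (820 − 685) / (log₂ 16 − log₂ 8) = 135 / (4 − 3) = 135 ms/bit
  a = 685 − 135 × 3 = 280 ms
Then RT(4) = 280 + 135 × log₂ 4 = 280 + 135 × 2 ≈ 550.000 ms.

550 ms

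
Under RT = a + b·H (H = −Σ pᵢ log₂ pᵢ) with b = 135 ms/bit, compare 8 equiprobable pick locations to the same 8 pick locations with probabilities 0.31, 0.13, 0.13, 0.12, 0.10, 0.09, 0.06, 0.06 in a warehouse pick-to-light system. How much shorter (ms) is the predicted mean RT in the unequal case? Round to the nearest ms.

The RT saving is b·ΔH. Equiprobable H₀ = log₂(8) = 3.0000 bits; with the given probabilities H = 2.7881 bits.
b·(H₀ − H) = 135 × (3.0000 − 2.7881) = 28.61 ms.

29 ms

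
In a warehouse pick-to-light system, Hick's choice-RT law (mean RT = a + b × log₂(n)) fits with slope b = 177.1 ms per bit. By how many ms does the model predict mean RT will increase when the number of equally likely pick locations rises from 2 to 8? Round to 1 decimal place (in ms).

The intercept a cancels: ΔRT = b·(log₂ n₂ − log₂ n₁) = b·log₂(n₂/n₁).
log₂(8) − log₂(2) = log₂(8/2) = log₂(4) = 2.
ΔRT = 177.1 × 2.0000 = 354.200 ms.

354.2 ms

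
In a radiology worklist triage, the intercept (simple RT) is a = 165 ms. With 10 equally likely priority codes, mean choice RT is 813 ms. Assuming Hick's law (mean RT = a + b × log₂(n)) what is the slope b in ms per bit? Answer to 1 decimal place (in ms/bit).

10 alternatives carry log₂ 10 = 3.3219 bits; the choice cost is 813 − 165 = 648 ms, so b = 648/3.3219 = 195.067 ms/bit.

195.1 ms/bit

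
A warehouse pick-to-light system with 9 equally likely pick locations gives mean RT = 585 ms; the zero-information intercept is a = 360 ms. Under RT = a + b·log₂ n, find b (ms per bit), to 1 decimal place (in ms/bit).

71.0 ms/bit

b = (585 − 360) / log₂(9) = 225 / 3.1699 = 70.980 ms/bit.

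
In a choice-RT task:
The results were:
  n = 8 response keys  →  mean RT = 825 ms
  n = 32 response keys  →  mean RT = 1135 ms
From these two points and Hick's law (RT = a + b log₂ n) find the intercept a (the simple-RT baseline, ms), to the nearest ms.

The slope on a log₂ axis is (1135 − 825) / (5 − 3) = 155 ms/bit.
a = RT₁ − b·log₂ n₁ = 825 − 155 × 3 = 360.000 ms.

360 ms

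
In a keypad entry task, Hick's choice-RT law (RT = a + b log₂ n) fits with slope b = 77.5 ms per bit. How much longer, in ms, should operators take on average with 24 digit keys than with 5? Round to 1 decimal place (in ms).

ΔRT = (a + b log₂ n₂) − (a + b log₂ n₁) = b·(log₂ n₂ − log₂ n₁).
log₂(24) − log₂(5) = 4.5850 − 2.3219 = 2.2630.
ΔRT = 77.5 × 2.2630 = 175.385 ms.

175.4 ms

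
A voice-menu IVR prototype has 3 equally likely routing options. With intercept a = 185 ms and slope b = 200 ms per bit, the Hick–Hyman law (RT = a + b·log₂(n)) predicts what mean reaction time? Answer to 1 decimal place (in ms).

502.0 ms

log₂(3) = 1.5850 bits, so RT = 185 + 200 × 1.5850 ≈ 501.993 ms.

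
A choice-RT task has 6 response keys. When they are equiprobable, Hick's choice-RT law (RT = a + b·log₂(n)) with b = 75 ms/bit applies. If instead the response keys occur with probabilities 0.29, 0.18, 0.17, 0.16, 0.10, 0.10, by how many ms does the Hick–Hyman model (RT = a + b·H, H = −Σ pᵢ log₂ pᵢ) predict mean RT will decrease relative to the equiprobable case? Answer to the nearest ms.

Equiprobable entropy H₀ = log₂ 6 = 2.5850 bits.
Skewed entropy H = −Σ pᵢ log₂ pᵢ = 2.4852 bits.
ΔRT = b·(H₀ − H) = 75 × 0.0998 = 7.48 ms.

7 ms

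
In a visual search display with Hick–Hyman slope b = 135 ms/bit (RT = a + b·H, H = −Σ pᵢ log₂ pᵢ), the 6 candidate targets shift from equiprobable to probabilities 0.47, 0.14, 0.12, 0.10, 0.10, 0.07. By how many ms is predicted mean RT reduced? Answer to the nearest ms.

Equiprobable entropy H₀ = log₂ 6 = 2.5850 bits.
Skewed entropy H = −Σ pᵢ log₂ pᵢ = 2.2091 bits.
ΔRT = b·(H₀ − H) = 135 × 0.3759 = 50.74 ms.

51 ms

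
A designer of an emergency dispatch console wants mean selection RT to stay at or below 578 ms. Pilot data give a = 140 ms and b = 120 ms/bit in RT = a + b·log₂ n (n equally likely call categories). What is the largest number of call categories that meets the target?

120·log₂ n ≤ 578 − 140 = 438, giving log₂ n ≤ 3.6500 and n ≤ 12.553. The largest whole number is 12.

12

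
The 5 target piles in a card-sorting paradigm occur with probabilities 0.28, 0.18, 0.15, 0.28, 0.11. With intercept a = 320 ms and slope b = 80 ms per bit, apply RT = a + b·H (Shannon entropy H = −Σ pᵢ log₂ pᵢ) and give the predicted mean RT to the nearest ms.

H = 0.28·log₂(1/0.28) + 0.18·log₂(1/0.18) + 0.15·log₂(1/0.15) + 0.28·log₂(1/0.28) + 0.11·log₂(1/0.11) = 2.2346 bits.
RT = 320 + 80 × 2.2346 = 498.77 ms.

499 ms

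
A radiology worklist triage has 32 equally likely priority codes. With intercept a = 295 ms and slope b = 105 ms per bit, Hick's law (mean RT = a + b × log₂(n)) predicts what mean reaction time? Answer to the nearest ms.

820 ms

log₂(32) = 5 bits, so RT = 295 + 105 × 5 ≈ 820.000 ms.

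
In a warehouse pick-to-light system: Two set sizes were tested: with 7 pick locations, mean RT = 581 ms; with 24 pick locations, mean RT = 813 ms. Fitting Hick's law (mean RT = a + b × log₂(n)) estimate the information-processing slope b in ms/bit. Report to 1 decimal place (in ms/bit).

130.5 ms/bit

The slope on a log₂ axis is (813 − 581) / (4.5850 − 2.8074) = 130.512 ms/bit.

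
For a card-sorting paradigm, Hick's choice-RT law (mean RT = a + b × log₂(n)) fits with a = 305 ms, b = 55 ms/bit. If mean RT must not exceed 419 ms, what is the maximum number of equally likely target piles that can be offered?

55·log₂ n ≤ 419 − 305 = 114, giving log₂ n ≤ 2.0727 and n ≤ 4.207. The largest whole number is 4.

4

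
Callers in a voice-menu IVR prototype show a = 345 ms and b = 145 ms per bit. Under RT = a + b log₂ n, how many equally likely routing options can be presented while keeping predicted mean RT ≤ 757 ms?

7

Information budget: (757 − 345)/145 = 2.8414 bits, so n ≤ 2^2.8414 = 7.167 → at most 7.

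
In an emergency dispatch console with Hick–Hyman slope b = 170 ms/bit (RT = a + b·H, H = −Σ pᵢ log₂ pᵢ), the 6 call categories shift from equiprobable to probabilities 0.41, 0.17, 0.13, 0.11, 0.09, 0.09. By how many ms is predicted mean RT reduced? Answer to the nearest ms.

45 ms

Equiprobable entropy H₀ = log₂ 6 = 2.5850 bits.
Skewed entropy H = −Σ pᵢ log₂ pᵢ = 2.3202 bits.
ΔRT = b·(H₀ − H) = 170 × 0.2648 = 45.01 ms.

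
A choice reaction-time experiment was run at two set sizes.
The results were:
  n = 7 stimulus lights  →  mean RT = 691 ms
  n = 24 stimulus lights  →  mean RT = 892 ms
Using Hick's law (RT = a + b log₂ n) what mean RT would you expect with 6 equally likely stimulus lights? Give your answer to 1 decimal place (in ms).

665.9 ms

Fit slope and intercept:
  b = (892 − 691) / (log₂ 24 − log₂ 7) = 201 / (4.5850 − 2.8074) = 113.073 ms/bit
  a = 691 − 113.073 × 2.8074 = 373.563 ms
Then RT(6) = 373.563 + 113.073 × log₂ 6 = 373.563 + 113.073 × 2.5850 ≈ 665.853 ms.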